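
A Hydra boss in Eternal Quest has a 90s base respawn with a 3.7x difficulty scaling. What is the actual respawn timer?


Respawn time = base * multiplier
= 90 * 3.7
= 333.0 seconds

333.0 seconds


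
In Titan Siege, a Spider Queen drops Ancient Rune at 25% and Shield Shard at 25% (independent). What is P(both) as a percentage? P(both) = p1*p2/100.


For independent events, P(both) = P(A) * P(B)
= 25% * 25%
= 625 / 100 %
= 6.25%

6.25%


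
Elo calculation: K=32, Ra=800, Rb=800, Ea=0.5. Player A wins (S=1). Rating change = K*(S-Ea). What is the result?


Elo update: delta = K * (S - Ea), where S = 1 (wins)
S - Ea = 1 - 0.5 = 0.5
Rating change = 32 * 0.5
= 16.00

16.00 rating points


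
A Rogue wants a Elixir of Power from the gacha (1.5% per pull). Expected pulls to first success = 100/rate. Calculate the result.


Expected pulls for a geometric distribution = 1/p = 100 / rate%
= 100 / 1.5
= 66.67

66.67 pulls


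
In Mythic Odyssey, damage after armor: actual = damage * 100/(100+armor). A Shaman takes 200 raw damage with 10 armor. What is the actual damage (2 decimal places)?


actual = 200 * 100 / (100 + 10)
= 200 * 100 / 110
= 20000 / 110
= 181.82

181.82 damage


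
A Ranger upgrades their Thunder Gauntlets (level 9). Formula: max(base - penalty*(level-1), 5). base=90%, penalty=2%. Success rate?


raw_rate = 90 - 2 * (9 - 1)
= 90 - 2 * 8
= 90 - 16
= 74
Apply floor: max(74, 5) = 74%

74%


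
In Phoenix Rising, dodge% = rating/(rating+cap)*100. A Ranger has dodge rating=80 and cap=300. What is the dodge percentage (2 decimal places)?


dodge% = 80 / (80 + 300) * 100
= 80 / 380 * 100
= 0.210526 * 100
= 21.05%

21.05%


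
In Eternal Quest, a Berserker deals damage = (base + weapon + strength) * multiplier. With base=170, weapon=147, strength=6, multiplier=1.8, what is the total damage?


Sum base + weapon + str = 170 + 147 + 6 = 323
Multiply by 1.8:
323 * 1.8 = 581.4

581.4 damage


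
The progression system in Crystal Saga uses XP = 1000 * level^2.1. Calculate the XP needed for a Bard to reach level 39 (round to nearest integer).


XP = 1000 * level^2.1
Substitute level = 39:
XP = 1000 * 39^2.1
= 1000 * 2193.9952
= 2193995

2193995 XP


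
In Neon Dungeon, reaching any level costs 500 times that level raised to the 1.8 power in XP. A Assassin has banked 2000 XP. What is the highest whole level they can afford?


XP = 500 * level^1.8, so level = (XP / 500)^(1/1.8)
= (2000 / 500)^(1/1.8)
= 4.0^0.5556
= 2.1601
Floor: level = 2

level 2


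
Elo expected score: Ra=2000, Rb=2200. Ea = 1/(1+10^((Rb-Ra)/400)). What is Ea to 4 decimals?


Elo expected score: Ea = 1/(1 + 10^((Rb-Ra)/400))
Rb - Ra = 2200 - 2000 = 200
(Rb-Ra)/400 = 200/400 = 0.5
10^0.5 = 3.162278
Ea = 1/(1 + 3.162278) = 1/4.162278 = 0.2403

0.2403


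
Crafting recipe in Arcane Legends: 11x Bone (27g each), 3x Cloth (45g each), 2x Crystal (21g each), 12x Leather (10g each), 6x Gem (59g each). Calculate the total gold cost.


Cost breakdown:
  Bone: 11 * 27 = 297
  Cloth: 3 * 45 = 135
  Crystal: 2 * 21 = 42
  Leather: 12 * 10 = 120
  Gem: 6 * 59 = 354
Total = 297 + 135 + 42 + 120 + 354 = 948

948 gold


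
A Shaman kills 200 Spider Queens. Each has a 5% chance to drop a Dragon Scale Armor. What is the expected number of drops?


Expected drops = kills * (drop_rate / 100)
= 200 * (5 / 100)
= 200 * 0.05
= 10.0

10.0 drops


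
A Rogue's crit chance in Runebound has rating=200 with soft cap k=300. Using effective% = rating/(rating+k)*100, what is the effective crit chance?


effective% = rating / (rating + k) * 100
= 200 / (200 + 300) * 100
= 200 / 500 * 100
= 0.4 * 100
= 40.00%

40.00%


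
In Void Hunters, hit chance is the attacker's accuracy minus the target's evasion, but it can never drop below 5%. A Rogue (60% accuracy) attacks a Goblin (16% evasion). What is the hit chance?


accuracy - evasion = 60 - 16 = 44
Apply floor: max(44, 5) = 44
Hit chance = 44%

44%


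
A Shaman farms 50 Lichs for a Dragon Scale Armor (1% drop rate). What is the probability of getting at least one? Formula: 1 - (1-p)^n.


P(at least one) = 1 - P(none) = 1 - (1-p)^n
p = 1/100 = 0.01
1 - p = 0.99
(1 - p)^50 = 0.99^50 = 0.605006
P(at least one) = 1 - 0.605006 = 0.3950

0.3950


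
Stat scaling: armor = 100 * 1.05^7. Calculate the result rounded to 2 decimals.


value = base * growth^level
= 100 * 1.05^7
= 100 * 1.4071
= 140.71

140.71 armor


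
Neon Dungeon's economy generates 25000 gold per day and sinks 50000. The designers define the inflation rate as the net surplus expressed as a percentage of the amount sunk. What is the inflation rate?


Net gold = 25000 - 50000 = -25000
Inflation rate = net / sunk * 100 = -25000 / 50000 * 100
= -0.5 * 100
= -50.00%

-50.00%


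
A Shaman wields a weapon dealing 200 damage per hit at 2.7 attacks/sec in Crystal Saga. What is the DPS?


DPS = damage * attack_speed
= 200 * 2.7
= 540.0

540.0 DPS


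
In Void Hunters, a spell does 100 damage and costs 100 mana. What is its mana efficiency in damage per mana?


Efficiency = damage / mana
= 100 / 100
= 1.00

1.00 dmg/mana


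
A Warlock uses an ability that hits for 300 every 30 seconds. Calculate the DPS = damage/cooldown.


DPS = damage / cooldown
= 300 / 30
= 10.00

10.00 DPS


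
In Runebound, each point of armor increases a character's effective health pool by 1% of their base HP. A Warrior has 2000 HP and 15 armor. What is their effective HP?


EHP = 2000 * (1 + 15/100)
= 2000 * (1 + 0.15)
= 2000 * 1.15
= 2300.0

2300.0 EHP


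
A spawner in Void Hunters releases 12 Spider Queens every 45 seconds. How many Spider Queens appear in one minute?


Spawns per minute = count * (60 / interval)
= 12 * (60 / 45)
= 12 * 1.3333
= 16.0

16.0 per minute


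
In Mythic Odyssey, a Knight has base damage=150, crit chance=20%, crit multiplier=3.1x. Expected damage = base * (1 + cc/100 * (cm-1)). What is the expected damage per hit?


E[dmg] = base * (1 + crit_chance * (crit_mult - 1))
cc as decimal = 20/100 = 0.2
cm - 1 = 3.1 - 1 = 2.1
Bonus factor = 0.2 * 2.1 = 0.42
Total multiplier = 1 + 0.42 = 1.42
Expected damage = 150 * 1.42 = 213.00

213.00 damage


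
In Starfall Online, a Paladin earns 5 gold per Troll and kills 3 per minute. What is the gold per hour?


Gold per minute = 5 * 3 = 15
Gold per hour = 15 * 60 = 900

900 gold/hour


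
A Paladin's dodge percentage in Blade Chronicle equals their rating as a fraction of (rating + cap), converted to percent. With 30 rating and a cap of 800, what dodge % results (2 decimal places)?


dodge% = 30 / (30 + 800) * 100
= 30 / 830 * 100
= 0.036145 * 100
= 3.61%

3.61%


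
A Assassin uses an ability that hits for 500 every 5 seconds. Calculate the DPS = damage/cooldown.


DPS = damage / cooldown
= 500 / 5
= 100.00

100.00 DPS


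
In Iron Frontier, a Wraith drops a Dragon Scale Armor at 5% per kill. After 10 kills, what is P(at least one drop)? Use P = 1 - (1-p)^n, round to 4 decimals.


P(at least one) = 1 - P(none) = 1 - (1-p)^n
p = 5/100 = 0.05
1 - p = 0.95
(1 - p)^10 = 0.95^10 = 0.598737
P(at least one) = 1 - 0.598737 = 0.4013

0.4013


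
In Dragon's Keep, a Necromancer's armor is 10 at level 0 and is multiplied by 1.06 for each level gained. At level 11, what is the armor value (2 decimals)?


value = base * growth^level
= 10 * 1.06^11
= 10 * 1.898299
= 18.98

18.98 armor


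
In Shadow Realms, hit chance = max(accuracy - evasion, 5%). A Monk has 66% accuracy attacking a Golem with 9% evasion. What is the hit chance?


accuracy - evasion = 66 - 9 = 57
Apply floor: max(57, 5) = 57
Hit chance = 57%

57%


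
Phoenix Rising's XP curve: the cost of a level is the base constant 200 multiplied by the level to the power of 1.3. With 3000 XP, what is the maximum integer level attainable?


XP = 200 * level^1.3, so level = (XP / 200)^(1/1.3)
= (3000 / 200)^(1/1.3)
= 15.0^0.7692
= 8.0294
Floor: level = 8

level 8


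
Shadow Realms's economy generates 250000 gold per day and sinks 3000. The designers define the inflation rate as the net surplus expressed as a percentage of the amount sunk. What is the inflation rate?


Net gold = 250000 - 3000 = 247000
Inflation rate = net / sunk * 100 = 247000 / 3000 * 100
= 82.333333 * 100
= 8233.33%

8233.33%


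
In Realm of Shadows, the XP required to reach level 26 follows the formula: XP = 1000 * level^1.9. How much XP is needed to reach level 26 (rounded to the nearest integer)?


XP = 1000 * level^1.9
Substitute level = 26:
XP = 1000 * 26^1.9
= 1000 * 488.0332
= 488033

488033 XP


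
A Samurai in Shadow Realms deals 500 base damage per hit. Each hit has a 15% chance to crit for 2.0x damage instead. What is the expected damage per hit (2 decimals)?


E[dmg] = base * (1 + crit_chance * (crit_mult - 1))
cc as decimal = 15/100 = 0.15
cm - 1 = 2.0 - 1 = 1.0
Bonus factor = 0.15 * 1.0 = 0.15
Total multiplier = 1 + 0.15 = 1.15
Expected damage = 500 * 1.15 = 575.00

575.00 damage


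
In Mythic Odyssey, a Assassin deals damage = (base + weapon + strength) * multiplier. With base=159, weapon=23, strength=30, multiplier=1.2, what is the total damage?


Sum base + weapon + str = 159 + 23 + 30 = 212
Multiply by 1.2:
212 * 1.2 = 254.4

254.4 damage


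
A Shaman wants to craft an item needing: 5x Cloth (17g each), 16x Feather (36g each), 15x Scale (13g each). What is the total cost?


Cost breakdown:
  Cloth: 5 * 17 = 85
  Feather: 16 * 36 = 576
  Scale: 15 * 13 = 195
Total = 85 + 576 + 195 = 856

856 gold


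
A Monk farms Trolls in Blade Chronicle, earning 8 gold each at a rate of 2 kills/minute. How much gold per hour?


Gold per minute = 8 * 2 = 16
Gold per hour = 16 * 60 = 960

960 gold/hour


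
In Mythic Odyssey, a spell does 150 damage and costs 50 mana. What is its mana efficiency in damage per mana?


Efficiency = damage / mana
= 150 / 50
= 3.00

3.00 dmg/mana


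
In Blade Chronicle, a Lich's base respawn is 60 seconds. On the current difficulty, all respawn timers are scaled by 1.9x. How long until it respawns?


Respawn time = base * multiplier
= 60 * 1.9
= 114.0 seconds

114.0 seconds


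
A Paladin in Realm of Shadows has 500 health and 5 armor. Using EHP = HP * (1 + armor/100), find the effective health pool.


EHP = 500 * (1 + 5/100)
= 500 * (1 + 0.05)
= 500 * 1.05
= 525.0

525.0 EHP


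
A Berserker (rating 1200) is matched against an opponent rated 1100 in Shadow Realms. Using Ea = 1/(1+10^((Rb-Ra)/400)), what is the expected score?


Elo expected score: Ea = 1/(1 + 10^((Rb-Ra)/400))
Rb - Ra = 1100 - 1200 = -100
(Rb-Ra)/400 = -100/400 = -0.25
10^-0.25 = 0.562341
Ea = 1/(1 + 0.562341) = 1/1.562341 = 0.6401

0.6401


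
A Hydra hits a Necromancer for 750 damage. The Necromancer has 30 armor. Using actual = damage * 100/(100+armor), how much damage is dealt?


actual = 750 * 100 / (100 + 30)
= 750 * 100 / 130
= 75000 / 130
= 576.92

576.92 damage


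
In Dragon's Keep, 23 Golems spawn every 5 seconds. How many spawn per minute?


Spawns per minute = count * (60 / interval)
= 23 * (60 / 5)
= 23 * 12.0
= 276.0

276.0 per minute


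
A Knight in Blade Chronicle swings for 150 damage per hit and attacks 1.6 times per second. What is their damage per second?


DPS = damage * attack_speed
= 150 * 1.6
= 240.0

240.0 DPS


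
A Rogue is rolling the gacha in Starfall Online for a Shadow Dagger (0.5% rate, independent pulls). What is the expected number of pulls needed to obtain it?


Expected pulls for a geometric distribution = 1/p = 100 / rate%
= 100 / 0.5
= 200.0

200.0 pulls


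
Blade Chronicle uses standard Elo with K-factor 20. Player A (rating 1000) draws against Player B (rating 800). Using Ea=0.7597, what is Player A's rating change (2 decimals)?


Elo update: delta = K * (S - Ea), where S = 0.5 (draws)
S - Ea = 0.5 - 0.7597 = -0.2597
Rating change = 20 * -0.2597
= -5.19

-5.19 rating points


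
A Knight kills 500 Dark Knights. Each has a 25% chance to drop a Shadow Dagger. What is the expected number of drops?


Expected drops = kills * (drop_rate / 100)
= 500 * (25 / 100)
= 500 * 0.25
= 125.0

125.0 drops


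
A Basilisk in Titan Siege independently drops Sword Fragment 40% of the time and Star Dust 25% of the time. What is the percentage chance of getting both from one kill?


For independent events, P(both) = P(A) * P(B)
= 40% * 25%
= 1000 / 100 %
= 10.0%

10.0%


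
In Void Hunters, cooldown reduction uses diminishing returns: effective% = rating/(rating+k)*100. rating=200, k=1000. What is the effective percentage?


effective% = rating / (rating + k) * 100
= 200 / (200 + 1000) * 100
= 200 / 1200 * 100
= 0.166667 * 100
= 16.67%

16.67%


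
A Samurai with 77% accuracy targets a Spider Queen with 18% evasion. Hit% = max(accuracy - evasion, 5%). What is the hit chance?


accuracy - evasion = 77 - 18 = 59
Apply floor: max(59, 5) = 59
Hit chance = 59%

59%


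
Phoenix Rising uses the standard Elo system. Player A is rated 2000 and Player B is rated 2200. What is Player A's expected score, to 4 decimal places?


Elo expected score: Ea = 1/(1 + 10^((Rb-Ra)/400))
Rb - Ra = 2200 - 2000 = 200
(Rb-Ra)/400 = 200/400 = 0.5
10^0.5 = 3.162278
Ea = 1/(1 + 3.162278) = 1/4.162278 = 0.2403

0.2403


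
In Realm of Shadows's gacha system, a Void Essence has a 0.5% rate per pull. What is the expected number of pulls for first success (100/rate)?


Expected pulls for a geometric distribution = 1/p = 100 / rate%
= 100 / 0.5
= 200.0

200.0 pulls


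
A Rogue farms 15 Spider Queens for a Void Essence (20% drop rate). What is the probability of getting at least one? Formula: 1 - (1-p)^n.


P(at least one) = 1 - P(none) = 1 - (1-p)^n
p = 20/100 = 0.2
1 - p = 0.8
(1 - p)^15 = 0.8^15 = 0.035184
P(at least one) = 1 - 0.035184 = 0.9648

0.9648


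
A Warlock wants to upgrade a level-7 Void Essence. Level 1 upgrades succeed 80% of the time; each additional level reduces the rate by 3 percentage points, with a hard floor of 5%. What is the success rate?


raw_rate = 80 - 3 * (7 - 1)
= 80 - 3 * 6
= 80 - 18
= 62
Apply floor: max(62, 5) = 62%

62%


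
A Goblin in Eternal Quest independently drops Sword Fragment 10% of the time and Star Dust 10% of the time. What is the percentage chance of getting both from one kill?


For independent events, P(both) = P(A) * P(B)
= 10% * 10%
= 100 / 100 %
= 1.0%

1.0%


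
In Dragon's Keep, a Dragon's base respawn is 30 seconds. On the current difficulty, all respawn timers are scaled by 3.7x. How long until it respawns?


Respawn time = base * multiplier
= 30 * 3.7
= 111.0 seconds

111.0 seconds


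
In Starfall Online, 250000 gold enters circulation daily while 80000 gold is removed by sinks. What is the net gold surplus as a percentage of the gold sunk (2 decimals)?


Net gold = 250000 - 80000 = 170000
Inflation rate = net / sunk * 100 = 170000 / 80000 * 100
= 2.125 * 100
= 212.50%

212.50%


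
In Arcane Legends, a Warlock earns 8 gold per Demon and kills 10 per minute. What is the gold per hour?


Gold per minute = 8 * 10 = 80
Gold per hour = 80 * 60 = 4800

4800 gold/hour


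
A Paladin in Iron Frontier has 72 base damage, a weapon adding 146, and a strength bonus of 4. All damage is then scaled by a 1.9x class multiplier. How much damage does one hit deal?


Sum base + weapon + str = 72 + 146 + 4 = 222
Multiply by 1.9:
222 * 1.9 = 421.8

421.8 damage


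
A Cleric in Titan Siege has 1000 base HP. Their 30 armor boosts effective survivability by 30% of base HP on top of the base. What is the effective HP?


EHP = 1000 * (1 + 30/100)
= 1000 * (1 + 0.3)
= 1000 * 1.3
= 1300.0

1300.0 EHP


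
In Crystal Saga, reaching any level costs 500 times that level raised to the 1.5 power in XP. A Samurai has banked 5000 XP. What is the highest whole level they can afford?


XP = 500 * level^1.5, so level = (XP / 500)^(1/1.5)
= (5000 / 500)^(1/1.5)
= 10.0^0.6667
= 4.6416
Floor: level = 4

level 4


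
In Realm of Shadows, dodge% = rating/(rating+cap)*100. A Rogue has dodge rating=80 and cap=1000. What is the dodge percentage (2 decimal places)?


dodge% = 80 / (80 + 1000) * 100
= 80 / 1080 * 100
= 0.074074 * 100
= 7.41%

7.41%


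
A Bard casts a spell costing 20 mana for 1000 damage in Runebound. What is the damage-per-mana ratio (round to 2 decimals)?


Efficiency = damage / mana
= 1000 / 20
= 50.00

50.00 dmg/mana


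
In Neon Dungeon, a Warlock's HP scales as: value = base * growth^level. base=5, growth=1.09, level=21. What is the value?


value = base * growth^level
= 5 * 1.09^21
= 5 * 6.108808
= 30.54

30.54 HP


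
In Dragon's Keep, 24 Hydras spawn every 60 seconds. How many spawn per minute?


Spawns per minute = count * (60 / interval)
= 24 * (60 / 60)
= 24 * 1.0
= 24.0

24.0 per minute


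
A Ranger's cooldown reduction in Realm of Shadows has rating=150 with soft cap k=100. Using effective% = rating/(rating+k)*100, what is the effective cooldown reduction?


effective% = rating / (rating + k) * 100
= 150 / (150 + 100) * 100
= 150 / 250 * 100
= 0.6 * 100
= 60.00%

60.00%


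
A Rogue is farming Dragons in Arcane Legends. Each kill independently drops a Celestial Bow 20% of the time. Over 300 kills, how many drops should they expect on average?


Expected drops = kills * (drop_rate / 100)
= 300 * (20 / 100)
= 300 * 0.2
= 60.0

60.0 drops


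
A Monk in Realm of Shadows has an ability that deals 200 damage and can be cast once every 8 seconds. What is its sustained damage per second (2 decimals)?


DPS = damage / cooldown
= 200 / 8
= 25.00

25.00 DPS


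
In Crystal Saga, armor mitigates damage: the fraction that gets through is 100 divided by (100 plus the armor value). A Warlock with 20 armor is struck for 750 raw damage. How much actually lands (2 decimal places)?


actual = 750 * 100 / (100 + 20)
= 750 * 100 / 120
= 75000 / 120
= 625.00

625.00 damage


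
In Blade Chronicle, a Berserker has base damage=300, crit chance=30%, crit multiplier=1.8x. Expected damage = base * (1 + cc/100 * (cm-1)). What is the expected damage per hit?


E[dmg] = base * (1 + crit_chance * (crit_mult - 1))
cc as decimal = 30/100 = 0.3
cm - 1 = 1.8 - 1 = 0.8
Bonus factor = 0.3 * 0.8 = 0.24
Total multiplier = 1 + 0.24 = 1.24
Expected damage = 300 * 1.24 = 372.00

372.00 damage


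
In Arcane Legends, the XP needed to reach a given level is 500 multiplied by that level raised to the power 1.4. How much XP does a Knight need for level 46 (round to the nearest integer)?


XP = 500 * level^1.4
Substitute level = 46:
XP = 500 * 46^1.4
= 500 * 212.7458
= 106373

106373 XP


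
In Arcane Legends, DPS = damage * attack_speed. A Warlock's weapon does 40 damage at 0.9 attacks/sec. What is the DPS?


DPS = damage * attack_speed
= 40 * 0.9
= 36.0

36.0 DPS


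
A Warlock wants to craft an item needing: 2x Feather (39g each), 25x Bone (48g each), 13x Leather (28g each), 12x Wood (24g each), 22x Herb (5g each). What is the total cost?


Cost breakdown:
  Feather: 2 * 39 = 78
  Bone: 25 * 48 = 1200
  Leather: 13 * 28 = 364
  Wood: 12 * 24 = 288
  Herb: 22 * 5 = 110
Total = 78 + 1200 + 364 + 288 + 110 = 2040

2040 gold


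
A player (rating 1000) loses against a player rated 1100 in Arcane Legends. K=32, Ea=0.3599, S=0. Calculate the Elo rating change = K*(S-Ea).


Elo update: delta = K * (S - Ea), where S = 0 (loses)
S - Ea = 0 - 0.3599 = -0.3599
Rating change = 32 * -0.3599
= -11.52

-11.52 rating points


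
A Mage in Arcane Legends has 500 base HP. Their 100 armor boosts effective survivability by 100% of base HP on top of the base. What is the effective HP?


EHP = 500 * (1 + 100/100)
= 500 * (1 + 1.0)
= 500 * 2.0
= 1000.0

1000.0 EHP


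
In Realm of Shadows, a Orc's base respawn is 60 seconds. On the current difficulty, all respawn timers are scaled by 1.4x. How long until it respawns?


Respawn time = base * multiplier
= 60 * 1.4
= 84.0 seconds

84.0 seconds


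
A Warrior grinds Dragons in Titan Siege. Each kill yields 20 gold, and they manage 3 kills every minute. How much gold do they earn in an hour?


Gold per minute = 20 * 3 = 60
Gold per hour = 60 * 60 = 3600

3600 gold/hour


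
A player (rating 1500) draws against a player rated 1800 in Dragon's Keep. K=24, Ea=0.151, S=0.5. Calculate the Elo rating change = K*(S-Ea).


Elo update: delta = K * (S - Ea), where S = 0.5 (draws)
S - Ea = 0.5 - 0.151 = 0.349
Rating change = 24 * 0.349
= 8.38

8.38 rating points


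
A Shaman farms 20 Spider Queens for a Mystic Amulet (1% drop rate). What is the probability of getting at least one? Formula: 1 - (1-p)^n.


P(at least one) = 1 - P(none) = 1 - (1-p)^n
p = 1/100 = 0.01
1 - p = 0.99
(1 - p)^20 = 0.99^20 = 0.817907
P(at least one) = 1 - 0.817907 = 0.1821

0.1821


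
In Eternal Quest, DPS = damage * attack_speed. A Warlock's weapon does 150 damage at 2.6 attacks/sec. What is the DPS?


DPS = damage * attack_speed
= 150 * 2.6
= 390.0

390.0 DPS


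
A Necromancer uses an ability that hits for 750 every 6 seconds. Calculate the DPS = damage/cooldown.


DPS = damage / cooldown
= 750 / 6
= 125.00

125.00 DPS


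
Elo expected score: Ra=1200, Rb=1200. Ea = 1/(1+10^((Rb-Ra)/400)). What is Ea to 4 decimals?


Elo expected score: Ea = 1/(1 + 10^((Rb-Ra)/400))
Rb - Ra = 1200 - 1200 = 0
(Rb-Ra)/400 = 0/400 = 0.0
10^0.0 = 1.0
Ea = 1/(1 + 1.0) = 1/2.0 = 0.5000

0.5000


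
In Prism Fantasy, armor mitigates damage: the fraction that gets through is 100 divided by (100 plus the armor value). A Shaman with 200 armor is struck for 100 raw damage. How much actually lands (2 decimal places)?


actual = 100 * 100 / (100 + 200)
= 100 * 100 / 300
= 10000 / 300
= 33.33

33.33 damage


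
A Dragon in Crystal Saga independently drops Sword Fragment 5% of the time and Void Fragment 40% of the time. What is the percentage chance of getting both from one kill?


For independent events, P(both) = P(A) * P(B)
= 5% * 40%
= 200 / 100 %
= 2.0%

2.0%


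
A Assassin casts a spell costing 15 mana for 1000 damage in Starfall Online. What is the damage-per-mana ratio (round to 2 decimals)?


Efficiency = damage / mana
= 1000 / 15
= 66.67

66.67 dmg/mana


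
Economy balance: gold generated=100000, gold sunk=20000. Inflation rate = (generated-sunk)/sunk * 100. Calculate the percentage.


Net gold = 100000 - 20000 = 80000
Inflation rate = net / sunk * 100 = 80000 / 20000 * 100
= 4.0 * 100
= 400.00%

400.00%


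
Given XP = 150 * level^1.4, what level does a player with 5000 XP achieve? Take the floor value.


XP = 150 * level^1.4, so level = (XP / 150)^(1/1.4)
= (5000 / 150)^(1/1.4)
= 33.3333^0.7143
= 12.2397
Floor: level = 12

level 12


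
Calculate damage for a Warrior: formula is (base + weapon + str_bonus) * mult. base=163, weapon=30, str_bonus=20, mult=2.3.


Sum base + weapon + str = 163 + 30 + 20 = 213
Multiply by 2.3:
213 * 2.3 = 489.9

489.9 damage


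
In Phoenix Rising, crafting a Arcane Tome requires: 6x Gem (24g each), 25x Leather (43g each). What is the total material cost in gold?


Cost breakdown:
  Gem: 6 * 24 = 144
  Leather: 25 * 43 = 1075
Total = 144 + 1075 = 1219

1219 gold


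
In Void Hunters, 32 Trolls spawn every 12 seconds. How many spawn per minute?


Spawns per minute = count * (60 / interval)
= 32 * (60 / 12)
= 32 * 5.0
= 160.0

160.0 per minute


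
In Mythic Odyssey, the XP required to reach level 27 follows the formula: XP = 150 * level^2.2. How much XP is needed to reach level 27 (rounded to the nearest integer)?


XP = 150 * level^2.2
Substitute level = 27:
XP = 150 * 27^2.2
= 150 * 1409.2897
= 211393

211393 XP


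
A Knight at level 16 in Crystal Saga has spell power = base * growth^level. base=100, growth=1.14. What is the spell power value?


value = base * growth^level
= 100 * 1.14^16
= 100 * 8.137249
= 813.72

813.72 spell power


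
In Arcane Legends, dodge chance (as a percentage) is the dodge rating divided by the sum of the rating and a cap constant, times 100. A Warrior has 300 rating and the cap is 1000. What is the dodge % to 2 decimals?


dodge% = 300 / (300 + 1000) * 100
= 300 / 1300 * 100
= 0.230769 * 100
= 23.08%

23.08%


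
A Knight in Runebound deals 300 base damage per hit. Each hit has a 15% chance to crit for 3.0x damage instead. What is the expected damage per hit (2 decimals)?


E[dmg] = base * (1 + crit_chance * (crit_mult - 1))
cc as decimal = 15/100 = 0.15
cm - 1 = 3.0 - 1 = 2.0
Bonus factor = 0.15 * 2.0 = 0.3
Total multiplier = 1 + 0.3 = 1.3
Expected damage = 300 * 1.3 = 390.00

390.00 damage


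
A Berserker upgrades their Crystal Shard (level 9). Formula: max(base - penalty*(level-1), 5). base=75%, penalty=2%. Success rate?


raw_rate = 75 - 2 * (9 - 1)
= 75 - 2 * 8
= 75 - 16
= 59
Apply floor: max(59, 5) = 59%

59%


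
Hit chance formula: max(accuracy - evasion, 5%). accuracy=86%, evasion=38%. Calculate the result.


accuracy - evasion = 86 - 38 = 48
Apply floor: max(48, 5) = 48
Hit chance = 48%

48%


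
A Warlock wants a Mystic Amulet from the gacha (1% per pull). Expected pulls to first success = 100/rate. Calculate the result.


Expected pulls for a geometric distribution = 1/p = 100 / rate%
= 100 / 1
= 100.0

100.0 pulls


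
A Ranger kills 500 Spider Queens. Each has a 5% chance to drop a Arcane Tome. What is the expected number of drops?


Expected drops = kills * (drop_rate / 100)
= 500 * (5 / 100)
= 500 * 0.05
= 25.0

25.0 drops


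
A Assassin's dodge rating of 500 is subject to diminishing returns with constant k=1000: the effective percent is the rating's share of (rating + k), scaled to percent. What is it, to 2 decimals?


effective% = rating / (rating + k) * 100
= 500 / (500 + 1000) * 100
= 500 / 1500 * 100
= 0.333333 * 100
= 33.33%

33.33%


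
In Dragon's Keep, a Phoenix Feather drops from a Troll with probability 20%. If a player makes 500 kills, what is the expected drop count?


Expected drops = kills * (drop_rate / 100)
= 500 * (20 / 100)
= 500 * 0.2
= 100.0

100.0 drops


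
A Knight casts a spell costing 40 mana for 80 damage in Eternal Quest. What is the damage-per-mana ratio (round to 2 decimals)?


Efficiency = damage / mana
= 80 / 40
= 2.00

2.00 dmg/mana


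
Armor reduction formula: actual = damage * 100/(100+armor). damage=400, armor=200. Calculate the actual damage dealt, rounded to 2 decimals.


actual = 400 * 100 / (100 + 200)
= 400 * 100 / 300
= 40000 / 300
= 133.33

133.33 damage


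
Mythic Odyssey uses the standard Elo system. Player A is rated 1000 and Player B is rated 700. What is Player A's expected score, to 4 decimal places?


Elo expected score: Ea = 1/(1 + 10^((Rb-Ra)/400))
Rb - Ra = 700 - 1000 = -300
(Rb-Ra)/400 = -300/400 = -0.75
10^-0.75 = 0.177828
Ea = 1/(1 + 0.177828) = 1/1.177828 = 0.8490

0.8490


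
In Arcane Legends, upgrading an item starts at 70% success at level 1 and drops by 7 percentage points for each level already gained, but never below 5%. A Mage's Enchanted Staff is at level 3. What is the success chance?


raw_rate = 70 - 7 * (3 - 1)
= 70 - 7 * 2
= 70 - 14
= 56
Apply floor: max(56, 5) = 56%

56%


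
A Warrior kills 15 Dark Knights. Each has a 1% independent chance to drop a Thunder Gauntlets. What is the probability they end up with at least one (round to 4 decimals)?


P(at least one) = 1 - P(none) = 1 - (1-p)^n
p = 1/100 = 0.01
1 - p = 0.99
(1 - p)^15 = 0.99^15 = 0.860058
P(at least one) = 1 - 0.860058 = 0.1399

0.1399


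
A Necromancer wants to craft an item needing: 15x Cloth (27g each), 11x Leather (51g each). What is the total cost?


Cost breakdown:
  Cloth: 15 * 27 = 405
  Leather: 11 * 51 = 561
Total = 405 + 561 = 966

966 gold


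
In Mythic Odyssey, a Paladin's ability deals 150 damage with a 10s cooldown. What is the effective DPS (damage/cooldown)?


DPS = damage / cooldown
= 150 / 10
= 15.00

15.00 DPS


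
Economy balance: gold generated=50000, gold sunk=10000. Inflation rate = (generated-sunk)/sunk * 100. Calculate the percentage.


Net gold = 50000 - 10000 = 40000
Inflation rate = net / sunk * 100 = 40000 / 10000 * 100
= 4.0 * 100
= 400.00%

400.00%


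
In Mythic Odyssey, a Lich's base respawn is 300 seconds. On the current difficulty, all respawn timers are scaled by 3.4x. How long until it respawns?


Respawn time = base * multiplier
= 300 * 3.4
= 1020.0 seconds

1020.0 seconds


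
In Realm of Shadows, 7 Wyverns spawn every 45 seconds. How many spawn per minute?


Spawns per minute = count * (60 / interval)
= 7 * (60 / 45)
= 7 * 1.3333
= 9.33

9.33 per minute


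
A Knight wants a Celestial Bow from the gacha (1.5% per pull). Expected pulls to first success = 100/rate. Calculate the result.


Expected pulls for a geometric distribution = 1/p = 100 / rate%
= 100 / 1.5
= 66.67

66.67 pulls


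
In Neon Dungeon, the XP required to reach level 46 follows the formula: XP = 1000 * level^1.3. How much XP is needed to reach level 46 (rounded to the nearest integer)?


XP = 1000 * level^1.3
Substitute level = 46:
XP = 1000 * 46^1.3
= 1000 * 145.0725
= 145073

145073 XP


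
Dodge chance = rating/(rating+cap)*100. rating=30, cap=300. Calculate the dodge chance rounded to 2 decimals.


dodge% = 30 / (30 + 300) * 100
= 30 / 330 * 100
= 0.090909 * 100
= 9.09%

9.09%


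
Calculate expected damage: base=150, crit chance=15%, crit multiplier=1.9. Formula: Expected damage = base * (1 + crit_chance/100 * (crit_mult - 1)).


E[dmg] = base * (1 + crit_chance * (crit_mult - 1))
cc as decimal = 15/100 = 0.15
cm - 1 = 1.9 - 1 = 0.9
Bonus factor = 0.15 * 0.9 = 0.135
Total multiplier = 1 + 0.135 = 1.135
Expected damage = 150 * 1.135 = 170.25

170.25 damage


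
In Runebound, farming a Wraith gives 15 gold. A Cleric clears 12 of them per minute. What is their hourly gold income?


Gold per minute = 15 * 12 = 180
Gold per hour = 180 * 60 = 10800

10800 gold/hour


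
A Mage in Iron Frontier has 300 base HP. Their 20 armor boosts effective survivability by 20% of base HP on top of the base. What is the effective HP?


EHP = 300 * (1 + 20/100)
= 300 * (1 + 0.2)
= 300 * 1.2
= 360.0

360.0 EHP


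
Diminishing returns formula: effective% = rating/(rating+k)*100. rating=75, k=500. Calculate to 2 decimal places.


effective% = rating / (rating + k) * 100
= 75 / (75 + 500) * 100
= 75 / 575 * 100
= 0.130435 * 100
= 13.04%

13.04%


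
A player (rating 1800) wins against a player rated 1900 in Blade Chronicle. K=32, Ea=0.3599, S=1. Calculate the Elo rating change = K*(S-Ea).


Elo update: delta = K * (S - Ea), where S = 1 (wins)
S - Ea = 1 - 0.3599 = 0.6401
Rating change = 32 * 0.6401
= 20.48

20.48 rating points


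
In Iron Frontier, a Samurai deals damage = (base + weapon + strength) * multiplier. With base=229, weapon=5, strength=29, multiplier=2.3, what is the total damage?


Sum base + weapon + str = 229 + 5 + 29 = 263
Multiply by 2.3:
263 * 2.3 = 604.9

604.9 damage


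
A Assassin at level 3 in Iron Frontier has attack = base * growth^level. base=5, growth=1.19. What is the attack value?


value = base * growth^level
= 5 * 1.19^3
= 5 * 1.685159
= 8.43

8.43 attack


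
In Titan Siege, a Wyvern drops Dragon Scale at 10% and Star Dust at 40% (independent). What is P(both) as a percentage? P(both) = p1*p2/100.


For independent events, P(both) = P(A) * P(B)
= 10% * 40%
= 400 / 100 %
= 4.0%

4.0%


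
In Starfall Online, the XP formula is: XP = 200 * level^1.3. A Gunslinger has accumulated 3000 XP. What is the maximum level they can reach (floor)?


XP = 200 * level^1.3, so level = (XP / 200)^(1/1.3)
= (3000 / 200)^(1/1.3)
= 15.0^0.7692
= 8.0294
Floor: level = 8

level 8


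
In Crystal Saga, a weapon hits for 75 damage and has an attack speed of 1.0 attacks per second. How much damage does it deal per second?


DPS = damage * attack_speed
= 75 * 1.0
= 75.0

75.0 DPS


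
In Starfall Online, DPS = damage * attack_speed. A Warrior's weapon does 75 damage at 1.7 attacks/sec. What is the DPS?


DPS = damage * attack_speed
= 75 * 1.7
= 127.5

127.5 DPS


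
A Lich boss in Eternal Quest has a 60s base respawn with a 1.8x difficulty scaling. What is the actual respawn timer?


Respawn time = base * multiplier
= 60 * 1.8
= 108.0 seconds

108.0 seconds


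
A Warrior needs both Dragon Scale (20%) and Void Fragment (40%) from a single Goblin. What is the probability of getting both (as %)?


For independent events, P(both) = P(A) * P(B)
= 20% * 40%
= 800 / 100 %
= 8.0%

8.0%


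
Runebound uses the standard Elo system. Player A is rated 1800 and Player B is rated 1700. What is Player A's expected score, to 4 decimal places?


Elo expected score: Ea = 1/(1 + 10^((Rb-Ra)/400))
Rb - Ra = 1700 - 1800 = -100
(Rb-Ra)/400 = -100/400 = -0.25
10^-0.25 = 0.562341
Ea = 1/(1 + 0.562341) = 1/1.562341 = 0.6401

0.6401


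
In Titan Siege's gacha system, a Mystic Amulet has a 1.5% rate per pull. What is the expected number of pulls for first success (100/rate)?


Expected pulls for a geometric distribution = 1/p = 100 / rate%
= 100 / 1.5
= 66.67

66.67 pulls


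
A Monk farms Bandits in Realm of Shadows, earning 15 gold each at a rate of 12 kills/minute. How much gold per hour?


Gold per minute = 15 * 12 = 180
Gold per hour = 180 * 60 = 10800

10800 gold/hour


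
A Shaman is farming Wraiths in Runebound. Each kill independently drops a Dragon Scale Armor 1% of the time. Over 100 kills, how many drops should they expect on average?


Expected drops = kills * (drop_rate / 100)
= 100 * (1 / 100)
= 100 * 0.01
= 1.0

1.0 drops


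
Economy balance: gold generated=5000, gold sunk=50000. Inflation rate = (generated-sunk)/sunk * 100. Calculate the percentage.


Net gold = 5000 - 50000 = -45000
Inflation rate = net / sunk * 100 = -45000 / 50000 * 100
= -0.9 * 100
= -90.00%

-90.00%


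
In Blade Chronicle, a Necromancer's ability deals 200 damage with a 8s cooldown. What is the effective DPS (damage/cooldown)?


DPS = damage / cooldown
= 200 / 8
= 25.00

25.00 DPS


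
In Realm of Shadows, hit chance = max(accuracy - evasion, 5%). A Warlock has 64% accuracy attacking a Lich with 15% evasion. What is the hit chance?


accuracy - evasion = 64 - 15 = 49
Apply floor: max(49, 5) = 49
Hit chance = 49%

49%


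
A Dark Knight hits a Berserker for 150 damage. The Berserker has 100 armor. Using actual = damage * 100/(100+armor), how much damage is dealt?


actual = 150 * 100 / (100 + 100)
= 150 * 100 / 200
= 15000 / 200
= 75.00

75.00 damage


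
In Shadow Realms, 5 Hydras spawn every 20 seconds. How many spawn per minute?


Spawns per minute = count * (60 / interval)
= 5 * (60 / 20)
= 5 * 3.0
= 15.0

15.0 per minute


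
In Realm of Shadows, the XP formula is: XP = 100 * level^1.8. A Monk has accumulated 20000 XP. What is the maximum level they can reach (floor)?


XP = 100 * level^1.8, so level = (XP / 100)^(1/1.8)
= (20000 / 100)^(1/1.8)
= 200.0^0.5556
= 18.9824
Floor: level = 18

level 18


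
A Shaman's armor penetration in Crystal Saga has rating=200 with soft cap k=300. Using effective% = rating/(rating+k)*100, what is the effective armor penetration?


effective% = rating / (rating + k) * 100
= 200 / (200 + 300) * 100
= 200 / 500 * 100
= 0.4 * 100
= 40.00%

40.00%


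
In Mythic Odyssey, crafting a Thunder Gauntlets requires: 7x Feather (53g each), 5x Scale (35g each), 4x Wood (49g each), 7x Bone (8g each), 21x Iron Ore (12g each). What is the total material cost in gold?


Cost breakdown:
  Feather: 7 * 53 = 371
  Scale: 5 * 35 = 175
  Wood: 4 * 49 = 196
  Bone: 7 * 8 = 56
  Iron Ore: 21 * 12 = 252
Total = 371 + 175 + 196 + 56 + 252 = 1050

1050 gold


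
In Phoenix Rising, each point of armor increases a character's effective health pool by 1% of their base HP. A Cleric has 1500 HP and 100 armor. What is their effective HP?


EHP = 1500 * (1 + 100/100)
= 1500 * (1 + 1.0)
= 1500 * 2.0
= 3000.0

3000.0 EHP


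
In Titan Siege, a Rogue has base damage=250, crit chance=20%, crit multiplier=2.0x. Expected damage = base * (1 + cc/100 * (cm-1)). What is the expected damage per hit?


E[dmg] = base * (1 + crit_chance * (crit_mult - 1))
cc as decimal = 20/100 = 0.2
cm - 1 = 2.0 - 1 = 1.0
Bonus factor = 0.2 * 1.0 = 0.2
Total multiplier = 1 + 0.2 = 1.2
Expected damage = 250 * 1.2 = 300.00

300.00 damage


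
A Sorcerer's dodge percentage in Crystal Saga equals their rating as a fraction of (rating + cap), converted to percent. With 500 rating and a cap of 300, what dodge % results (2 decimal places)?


dodge% = 500 / (500 + 300) * 100
= 500 / 800 * 100
= 0.625 * 100
= 62.50%

62.50%


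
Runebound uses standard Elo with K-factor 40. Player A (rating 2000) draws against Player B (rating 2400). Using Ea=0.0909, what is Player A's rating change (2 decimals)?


Elo update: delta = K * (S - Ea), where S = 0.5 (draws)
S - Ea = 0.5 - 0.0909 = 0.4091
Rating change = 40 * 0.4091
= 16.36

16.36 rating points


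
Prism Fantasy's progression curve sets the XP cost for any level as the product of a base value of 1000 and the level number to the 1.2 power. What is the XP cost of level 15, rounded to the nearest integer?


XP = 1000 * level^1.2
Substitute level = 15:
XP = 1000 * 15^1.2
= 1000 * 25.7816
= 25782

25782 XP


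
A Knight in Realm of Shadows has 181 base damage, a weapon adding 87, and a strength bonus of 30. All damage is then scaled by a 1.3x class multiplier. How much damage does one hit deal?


Sum base + weapon + str = 181 + 87 + 30 = 298
Multiply by 1.3:
298 * 1.3 = 387.4

387.4 damage


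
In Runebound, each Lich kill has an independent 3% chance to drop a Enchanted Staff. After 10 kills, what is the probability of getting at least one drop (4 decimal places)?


P(at least one) = 1 - P(none) = 1 - (1-p)^n
p = 3/100 = 0.03
1 - p = 0.97
(1 - p)^10 = 0.97^10 = 0.737424
P(at least one) = 1 - 0.737424 = 0.2626

0.2626


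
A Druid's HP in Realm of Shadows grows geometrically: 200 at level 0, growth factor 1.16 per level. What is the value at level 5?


value = base * growth^level
= 200 * 1.16^5
= 200 * 2.100342
= 420.07

420.07 HP


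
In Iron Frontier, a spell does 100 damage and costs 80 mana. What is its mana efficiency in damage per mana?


Efficiency = damage / mana
= 100 / 80
= 1.25

1.25 dmg/mana


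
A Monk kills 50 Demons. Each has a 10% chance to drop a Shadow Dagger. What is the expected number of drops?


Expected drops = kills * (drop_rate / 100)
= 50 * (10 / 100)
= 50 * 0.1
= 5.0

5.0 drops


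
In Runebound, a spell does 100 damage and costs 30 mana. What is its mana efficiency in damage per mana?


Efficiency = damage / mana
= 100 / 30
= 3.33

3.33 dmg/mana


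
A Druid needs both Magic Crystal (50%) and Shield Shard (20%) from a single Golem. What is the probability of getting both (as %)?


For independent events, P(both) = P(A) * P(B)
= 50% * 20%
= 1000 / 100 %
= 10.0%

10.0%


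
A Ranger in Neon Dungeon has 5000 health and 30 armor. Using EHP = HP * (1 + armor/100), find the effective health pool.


EHP = 5000 * (1 + 30/100)
= 5000 * (1 + 0.3)
= 5000 * 1.3
= 6500.0

6500.0 EHP


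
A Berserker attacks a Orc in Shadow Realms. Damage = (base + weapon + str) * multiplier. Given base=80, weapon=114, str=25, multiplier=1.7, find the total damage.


Sum base + weapon + str = 80 + 114 + 25 = 219
Multiply by 1.7:
219 * 1.7 = 372.3

372.3 damage


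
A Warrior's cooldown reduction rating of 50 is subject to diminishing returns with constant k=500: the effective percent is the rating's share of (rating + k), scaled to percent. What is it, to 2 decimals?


effective% = rating / (rating + k) * 100
= 50 / (50 + 500) * 100
= 50 / 550 * 100
= 0.090909 * 100
= 9.09%

9.09%
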